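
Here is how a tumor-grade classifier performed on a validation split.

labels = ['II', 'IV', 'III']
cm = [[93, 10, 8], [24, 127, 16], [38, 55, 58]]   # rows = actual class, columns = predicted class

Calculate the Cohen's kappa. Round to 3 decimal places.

Observed agreement pₒ = trace/N = 278/429 = 0.6480
Expected agreement pₑ = Σ (rowᵢ·colᵢ)/N² = (111·155 + 167·192 + 151·82)/429² = 0.3350
κ = (pₒ − pₑ)/(1 − pₑ) = (0.6480 − 0.3350)/(1 − 0.3350) = 0.471

0.471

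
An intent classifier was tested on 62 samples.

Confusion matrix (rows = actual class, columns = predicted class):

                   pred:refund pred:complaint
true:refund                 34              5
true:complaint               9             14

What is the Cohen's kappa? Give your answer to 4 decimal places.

0.4983

Observed agreement pₒ = trace/N = 48/62 = 0.77419
Expected agreement pₑ = Σ (rowᵢ·colᵢ)/N² = (39·43 + 23·19)/62² = 0.54995
κ = (pₒ − pₑ)/(1 − pₑ) = (0.77419 − 0.54995)/(1 − 0.54995) = 0.4983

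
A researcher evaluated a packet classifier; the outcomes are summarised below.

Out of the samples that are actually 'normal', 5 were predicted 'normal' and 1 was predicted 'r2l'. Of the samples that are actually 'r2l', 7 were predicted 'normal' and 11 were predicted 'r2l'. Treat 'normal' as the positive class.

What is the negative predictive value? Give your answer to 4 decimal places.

NPV = TN/(TN+FN) = 11/(11+1) = 0.9167

0.9167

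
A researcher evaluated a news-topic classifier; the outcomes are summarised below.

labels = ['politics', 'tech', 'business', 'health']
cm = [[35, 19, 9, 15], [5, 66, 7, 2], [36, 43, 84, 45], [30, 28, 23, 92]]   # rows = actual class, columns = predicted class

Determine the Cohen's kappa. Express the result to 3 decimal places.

Observed agreement pₒ = trace/N = 277/539 = 0.5139
Expected agreement pₑ = Σ (rowᵢ·colᵢ)/N² = (78·106 + 80·156 + 208·123 + 173·154)/539² = 0.2512
κ = (pₒ − pₑ)/(1 − pₑ) = (0.5139 − 0.2512)/(1 − 0.2512) = 0.351

0.351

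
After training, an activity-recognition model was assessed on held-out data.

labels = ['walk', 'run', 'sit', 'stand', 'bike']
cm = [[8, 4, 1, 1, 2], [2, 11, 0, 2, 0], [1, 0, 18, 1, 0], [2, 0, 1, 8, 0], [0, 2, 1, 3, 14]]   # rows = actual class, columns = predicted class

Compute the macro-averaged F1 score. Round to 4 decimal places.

Per-class F1 score (2·TP/(2·TP+FP+FN)):
  walk: TP=8, FP=2+1+2+0=5, FN=4+1+1+2=8 → 16/29 = 0.55172
  run: TP=11, FP=4+0+0+2=6, FN=2+0+2+0=4 → 22/32 = 0.68750
  sit: TP=18, FP=1+0+1+1=3, FN=1+0+1+0=2 → 36/41 = 0.87805
  stand: TP=8, FP=1+2+1+3=7, FN=2+0+1+0=3 → 16/26 = 0.61538
  bike: TP=14, FP=2+0+0+0=2, FN=0+2+1+3=6 → 28/36 = 0.77778
Macro-F1 score = mean = (0.55172 + 0.68750 + 0.87805 + 0.61538 + 0.77778) / 5 = 0.7021

0.7021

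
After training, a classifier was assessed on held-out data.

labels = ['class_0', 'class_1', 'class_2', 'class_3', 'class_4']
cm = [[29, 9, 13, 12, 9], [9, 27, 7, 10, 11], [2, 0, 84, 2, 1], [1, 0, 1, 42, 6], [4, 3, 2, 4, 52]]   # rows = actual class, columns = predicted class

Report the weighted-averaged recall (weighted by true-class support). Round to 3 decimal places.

Per-class recall (TP/(TP+FN)):
  class_0: TP=29, FN=9+13+12+9=43 → 29/72 = 0.4028
  class_1: TP=27, FN=9+7+10+11=37 → 27/64 = 0.4219
  class_2: TP=84, FN=2+0+2+1=5 → 84/89 = 0.9438
  class_3: TP=42, FN=1+0+1+6=8 → 42/50 = 0.8400
  class_4: TP=52, FN=4+3+2+4=13 → 52/65 = 0.8000
Weighted-recall = Σ (supportᵢ/N)·recallᵢ with N=340: (72/340)·0.4028 + (64/340)·0.4219 + (89/340)·0.9438 + (50/340)·0.8400 + (65/340)·0.8000 = 0.688

0.688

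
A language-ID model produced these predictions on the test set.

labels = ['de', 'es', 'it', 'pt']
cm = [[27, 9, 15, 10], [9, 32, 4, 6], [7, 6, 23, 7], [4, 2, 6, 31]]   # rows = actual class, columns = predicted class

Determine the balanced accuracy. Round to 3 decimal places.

Balanced accuracy = mean of per-class recall.
  de: recall = 27/61 = 0.4426
  es: recall = 32/51 = 0.6275
  it: recall = 23/43 = 0.5349
  pt: recall = 31/43 = 0.7209
Mean = (0.4426 + 0.6275 + 0.5349 + 0.7209) / 4 = 0.581

0.581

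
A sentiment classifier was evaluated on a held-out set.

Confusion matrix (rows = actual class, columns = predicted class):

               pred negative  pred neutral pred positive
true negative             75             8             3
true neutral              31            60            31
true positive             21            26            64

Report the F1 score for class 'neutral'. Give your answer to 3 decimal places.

0.556

F1 score = 2·TP/(2·TP+FP+FN).
neutral: TP=60, FP=8+26=34, FN=31+31=62 → 120/216 = 0.5556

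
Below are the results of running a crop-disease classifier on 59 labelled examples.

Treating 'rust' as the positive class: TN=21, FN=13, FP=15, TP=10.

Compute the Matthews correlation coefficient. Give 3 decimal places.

MCC = (TP·TN − FP·FN) / √((TP+FP)(TP+FN)(TN+FP)(TN+FN))
Numerator = 10·21 − 15·13 = 15
Denominator = √(25·23·36·34) = √703800 = 838.9279
MCC = 15 / 838.9279 = 0.018

0.018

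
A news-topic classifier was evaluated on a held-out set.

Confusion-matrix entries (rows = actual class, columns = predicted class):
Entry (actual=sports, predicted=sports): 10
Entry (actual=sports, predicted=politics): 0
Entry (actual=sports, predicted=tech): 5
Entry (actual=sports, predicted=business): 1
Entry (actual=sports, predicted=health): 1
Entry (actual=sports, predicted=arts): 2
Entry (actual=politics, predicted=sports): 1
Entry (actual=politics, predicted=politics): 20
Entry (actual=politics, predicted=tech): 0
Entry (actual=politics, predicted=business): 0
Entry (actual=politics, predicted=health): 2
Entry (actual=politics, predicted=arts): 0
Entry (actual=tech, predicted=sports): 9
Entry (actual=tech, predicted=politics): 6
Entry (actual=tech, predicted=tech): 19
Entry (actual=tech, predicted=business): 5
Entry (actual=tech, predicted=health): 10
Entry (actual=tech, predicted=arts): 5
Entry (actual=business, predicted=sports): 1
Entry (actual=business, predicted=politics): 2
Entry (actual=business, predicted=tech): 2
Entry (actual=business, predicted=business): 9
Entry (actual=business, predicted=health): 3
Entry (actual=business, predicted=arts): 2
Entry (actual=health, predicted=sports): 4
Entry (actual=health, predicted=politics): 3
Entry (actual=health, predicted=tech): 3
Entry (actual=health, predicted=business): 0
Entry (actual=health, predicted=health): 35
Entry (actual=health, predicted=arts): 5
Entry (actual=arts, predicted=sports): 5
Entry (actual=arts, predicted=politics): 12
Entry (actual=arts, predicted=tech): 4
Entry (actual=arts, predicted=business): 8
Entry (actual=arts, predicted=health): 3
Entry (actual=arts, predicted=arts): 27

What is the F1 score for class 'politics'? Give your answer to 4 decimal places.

Treat 'politics' as positive and all other classes as negative.
F1 score = 2·TP/(2·TP+FP+FN).
politics: TP=20, FP=0+6+2+3+12=23, FN=1+0+0+2+0=3 → 40/66 = 0.60606

0.6061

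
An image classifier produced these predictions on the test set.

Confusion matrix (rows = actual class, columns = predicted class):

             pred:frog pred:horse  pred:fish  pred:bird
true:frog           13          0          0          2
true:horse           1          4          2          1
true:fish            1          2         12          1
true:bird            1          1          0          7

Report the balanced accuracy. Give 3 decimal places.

0.724

Balanced accuracy = mean of per-class recall.
  frog: recall = 13/15 = 0.8667
  horse: recall = 4/8 = 0.5000
  fish: recall = 12/16 = 0.7500
  bird: recall = 7/9 = 0.7778
Mean = (0.8667 + 0.5000 + 0.7500 + 0.7778) / 4 = 0.724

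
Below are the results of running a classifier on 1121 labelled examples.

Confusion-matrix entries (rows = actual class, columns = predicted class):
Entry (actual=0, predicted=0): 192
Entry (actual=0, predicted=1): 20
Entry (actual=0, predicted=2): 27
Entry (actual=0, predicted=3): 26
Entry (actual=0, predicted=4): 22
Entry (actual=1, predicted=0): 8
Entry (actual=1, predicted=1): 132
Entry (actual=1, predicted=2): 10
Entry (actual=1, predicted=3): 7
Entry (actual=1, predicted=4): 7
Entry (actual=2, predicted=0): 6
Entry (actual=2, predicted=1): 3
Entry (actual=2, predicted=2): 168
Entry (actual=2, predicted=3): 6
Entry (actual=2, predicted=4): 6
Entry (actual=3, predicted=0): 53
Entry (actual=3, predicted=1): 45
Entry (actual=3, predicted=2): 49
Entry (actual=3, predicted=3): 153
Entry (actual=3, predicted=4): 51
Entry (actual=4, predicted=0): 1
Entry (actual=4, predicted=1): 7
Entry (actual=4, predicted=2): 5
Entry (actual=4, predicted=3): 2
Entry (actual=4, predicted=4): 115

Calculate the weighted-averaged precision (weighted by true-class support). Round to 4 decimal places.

Per-class precision (TP/(TP+FP)):
  0: TP=192, FP=8+6+53+1=68 → 192/260 = 0.73846
  1: TP=132, FP=20+3+45+7=75 → 132/207 = 0.63768
  2: TP=168, FP=27+10+49+5=91 → 168/259 = 0.64865
  3: TP=153, FP=26+7+6+2=41 → 153/194 = 0.78866
  4: TP=115, FP=22+7+6+51=86 → 115/201 = 0.57214
Weighted-precision = Σ (supportᵢ/N)·precisionᵢ with N=1121: (287/1121)·0.73846 + (164/1121)·0.63768 + (189/1121)·0.64865 + (351/1121)·0.78866 + (130/1121)·0.57214 = 0.7050

0.7050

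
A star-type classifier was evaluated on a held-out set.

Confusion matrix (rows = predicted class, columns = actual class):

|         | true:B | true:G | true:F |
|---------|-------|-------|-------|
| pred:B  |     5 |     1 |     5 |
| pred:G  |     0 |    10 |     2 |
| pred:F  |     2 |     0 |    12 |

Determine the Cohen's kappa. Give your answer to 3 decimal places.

Observed agreement pₒ = trace/N = 27/37 = 0.7297
Expected agreement pₑ = Σ (rowᵢ·colᵢ)/N² = (7·11 + 11·12 + 19·14)/37² = 0.3470
κ = (pₒ − pₑ)/(1 − pₑ) = (0.7297 − 0.3470)/(1 − 0.3470) = 0.586

0.586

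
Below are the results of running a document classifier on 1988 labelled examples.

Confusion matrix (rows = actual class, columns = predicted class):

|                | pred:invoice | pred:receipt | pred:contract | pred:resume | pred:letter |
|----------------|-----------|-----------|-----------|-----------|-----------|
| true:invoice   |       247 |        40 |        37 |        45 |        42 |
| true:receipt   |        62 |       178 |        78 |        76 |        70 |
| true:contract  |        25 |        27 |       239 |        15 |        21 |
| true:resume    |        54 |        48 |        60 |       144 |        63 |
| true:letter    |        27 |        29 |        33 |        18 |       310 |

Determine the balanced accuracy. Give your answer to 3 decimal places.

0.570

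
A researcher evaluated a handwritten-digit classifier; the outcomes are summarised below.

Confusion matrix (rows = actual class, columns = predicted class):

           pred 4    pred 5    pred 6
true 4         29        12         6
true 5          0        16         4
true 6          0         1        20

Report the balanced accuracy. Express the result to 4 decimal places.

0.7898

Balanced accuracy = mean of per-class recall.
  4: recall = 29/47 = 0.61702
  5: recall = 16/20 = 0.80000
  6: recall = 20/21 = 0.95238
Mean = (0.61702 + 0.80000 + 0.95238) / 3 = 0.7898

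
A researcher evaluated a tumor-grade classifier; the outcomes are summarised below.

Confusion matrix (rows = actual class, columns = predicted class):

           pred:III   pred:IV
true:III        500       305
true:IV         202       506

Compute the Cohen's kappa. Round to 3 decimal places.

Observed agreement pₒ = trace/N = 1006/1513 = 0.6649
Expected agreement pₑ = Σ (rowᵢ·colᵢ)/N² = (805·702 + 708·811)/1513² = 0.4977
κ = (pₒ − pₑ)/(1 − pₑ) = (0.6649 − 0.4977)/(1 − 0.4977) = 0.333

0.333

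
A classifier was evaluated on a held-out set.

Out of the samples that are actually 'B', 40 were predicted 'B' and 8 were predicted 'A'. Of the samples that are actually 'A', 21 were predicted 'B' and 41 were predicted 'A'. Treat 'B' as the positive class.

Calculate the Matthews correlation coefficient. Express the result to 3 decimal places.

MCC = (TP·TN − FP·FN) / √((TP+FP)(TP+FN)(TN+FP)(TN+FN))
Numerator = 40·41 − 21·8 = 1472
Denominator = √(61·48·62·49) = √8895264 = 2982.4929
MCC = 1472 / 2982.4929 = 0.494

0.494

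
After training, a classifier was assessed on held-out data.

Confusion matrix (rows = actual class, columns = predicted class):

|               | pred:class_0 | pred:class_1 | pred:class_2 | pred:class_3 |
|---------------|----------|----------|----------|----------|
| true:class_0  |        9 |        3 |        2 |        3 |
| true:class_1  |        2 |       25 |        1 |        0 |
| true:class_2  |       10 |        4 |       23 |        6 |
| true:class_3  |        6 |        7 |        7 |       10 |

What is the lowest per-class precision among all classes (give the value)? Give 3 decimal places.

Per-class precision (TP/(TP+FP)):
  class_0: TP=9, FP=2+10+6=18 → 9/27 = 0.3333
  class_1: TP=25, FP=3+4+7=14 → 25/39 = 0.6410
  class_2: TP=23, FP=2+1+7=10 → 23/33 = 0.6970
  class_3: TP=10, FP=3+0+6=9 → 10/19 = 0.5263
Lowest is class 'class_0' with precision = 0.333.

0.333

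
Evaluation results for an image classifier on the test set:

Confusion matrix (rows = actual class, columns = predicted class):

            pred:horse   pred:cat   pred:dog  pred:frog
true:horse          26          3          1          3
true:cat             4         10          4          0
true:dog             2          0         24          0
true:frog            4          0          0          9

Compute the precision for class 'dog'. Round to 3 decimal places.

0.828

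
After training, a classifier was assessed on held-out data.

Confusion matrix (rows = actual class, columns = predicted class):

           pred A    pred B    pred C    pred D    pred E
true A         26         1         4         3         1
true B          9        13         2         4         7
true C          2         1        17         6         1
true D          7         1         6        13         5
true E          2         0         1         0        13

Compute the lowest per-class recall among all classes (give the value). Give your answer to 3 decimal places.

0.371

Per-class recall (TP/(TP+FN)):
  A: TP=26, FN=1+4+3+1=9 → 26/35 = 0.7429
  B: TP=13, FN=9+2+4+7=22 → 13/35 = 0.3714
  C: TP=17, FN=2+1+6+1=10 → 17/27 = 0.6296
  D: TP=13, FN=7+1+6+5=19 → 13/32 = 0.4063
  E: TP=13, FN=2+0+1+0=3 → 13/16 = 0.8125
Lowest is class 'B' with recall = 0.371.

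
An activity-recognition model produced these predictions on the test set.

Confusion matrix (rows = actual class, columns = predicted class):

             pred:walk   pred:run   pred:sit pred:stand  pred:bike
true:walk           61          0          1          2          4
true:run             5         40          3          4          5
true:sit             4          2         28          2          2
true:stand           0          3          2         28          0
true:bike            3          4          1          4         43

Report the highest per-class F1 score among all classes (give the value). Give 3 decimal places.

0.865

Per-class F1 score (2·TP/(2·TP+FP+FN)):
  walk: TP=61, FP=5+4+0+3=12, FN=0+1+2+4=7 → 122/141 = 0.8652
  run: TP=40, FP=0+2+3+4=9, FN=5+3+4+5=17 → 80/106 = 0.7547
  sit: TP=28, FP=1+3+2+1=7, FN=4+2+2+2=10 → 56/73 = 0.7671
  stand: TP=28, FP=2+4+2+4=12, FN=0+3+2+0=5 → 56/73 = 0.7671
  bike: TP=43, FP=4+5+2+0=11, FN=3+4+1+4=12 → 86/109 = 0.7890
Highest is class 'walk' with F1 score = 0.865.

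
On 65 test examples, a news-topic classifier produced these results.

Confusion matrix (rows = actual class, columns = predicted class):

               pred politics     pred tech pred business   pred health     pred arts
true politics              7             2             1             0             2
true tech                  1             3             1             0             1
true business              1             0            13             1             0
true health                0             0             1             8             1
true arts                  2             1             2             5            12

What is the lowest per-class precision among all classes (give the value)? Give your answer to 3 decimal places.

0.500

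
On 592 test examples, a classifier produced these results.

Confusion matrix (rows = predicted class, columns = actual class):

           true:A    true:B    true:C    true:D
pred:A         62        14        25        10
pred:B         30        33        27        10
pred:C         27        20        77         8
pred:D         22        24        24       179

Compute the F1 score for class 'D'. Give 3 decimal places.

0.785

F1 score = 2·TP/(2·TP+FP+FN).
D: TP=179, FP=22+24+24=70, FN=10+10+8=28 → 358/456 = 0.7851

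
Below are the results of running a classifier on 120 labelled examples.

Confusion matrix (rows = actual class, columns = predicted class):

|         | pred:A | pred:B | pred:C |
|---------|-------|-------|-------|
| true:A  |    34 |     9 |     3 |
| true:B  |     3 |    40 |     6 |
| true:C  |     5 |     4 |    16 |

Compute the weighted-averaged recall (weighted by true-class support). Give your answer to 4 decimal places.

Per-class recall (TP/(TP+FN)):
  A: TP=34, FN=9+3=12 → 34/46 = 0.73913
  B: TP=40, FN=3+6=9 → 40/49 = 0.81633
  C: TP=16, FN=5+4=9 → 16/25 = 0.64000
Weighted-recall = Σ (supportᵢ/N)·recallᵢ with N=120: (46/120)·0.73913 + (49/120)·0.81633 + (25/120)·0.64000 = 0.7500

0.7500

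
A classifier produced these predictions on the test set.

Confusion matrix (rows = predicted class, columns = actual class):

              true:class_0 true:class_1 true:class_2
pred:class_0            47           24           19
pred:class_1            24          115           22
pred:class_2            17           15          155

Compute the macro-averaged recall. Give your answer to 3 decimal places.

Per-class recall (TP/(TP+FN)):
  class_0: TP=47, FN=24+17=41 → 47/88 = 0.5341
  class_1: TP=115, FN=24+15=39 → 115/154 = 0.7468
  class_2: TP=155, FN=19+22=41 → 155/196 = 0.7908
Macro-recall = mean = (0.5341 + 0.7468 + 0.7908) / 3 = 0.691

0.691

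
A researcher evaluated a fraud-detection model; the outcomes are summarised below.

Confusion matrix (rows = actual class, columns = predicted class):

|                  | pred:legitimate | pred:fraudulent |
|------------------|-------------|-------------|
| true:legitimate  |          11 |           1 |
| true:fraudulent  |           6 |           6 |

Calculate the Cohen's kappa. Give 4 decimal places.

0.4167

Observed agreement pₒ = trace/N = 17/24 = 0.70833
Expected agreement pₑ = Σ (rowᵢ·colᵢ)/N² = (12·17 + 12·7)/24² = 0.50000
κ = (pₒ − pₑ)/(1 − pₑ) = (0.70833 − 0.50000)/(1 − 0.50000) = 0.4167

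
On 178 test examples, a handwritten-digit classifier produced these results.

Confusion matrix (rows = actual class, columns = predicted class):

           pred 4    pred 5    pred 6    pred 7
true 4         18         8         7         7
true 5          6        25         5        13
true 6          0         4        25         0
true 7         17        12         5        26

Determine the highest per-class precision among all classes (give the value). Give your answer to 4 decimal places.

0.5952

Per-class precision (TP/(TP+FP)):
  4: TP=18, FP=6+0+17=23 → 18/41 = 0.43902
  5: TP=25, FP=8+4+12=24 → 25/49 = 0.51020
  6: TP=25, FP=7+5+5=17 → 25/42 = 0.59524
  7: TP=26, FP=7+13+0=20 → 26/46 = 0.56522
Highest is class '6' with precision = 0.5952.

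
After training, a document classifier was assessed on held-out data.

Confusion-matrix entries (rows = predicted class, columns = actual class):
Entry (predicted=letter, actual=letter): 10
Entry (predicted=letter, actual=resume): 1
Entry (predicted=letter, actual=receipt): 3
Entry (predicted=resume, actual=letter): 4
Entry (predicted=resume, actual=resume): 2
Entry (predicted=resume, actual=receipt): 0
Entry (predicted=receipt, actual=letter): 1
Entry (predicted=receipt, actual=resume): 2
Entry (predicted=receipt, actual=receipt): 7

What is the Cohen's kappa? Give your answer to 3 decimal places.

Observed agreement pₒ = trace/N = 19/30 = 0.6333
Expected agreement pₑ = Σ (rowᵢ·colᵢ)/N² = (15·14 + 5·6 + 10·10)/30² = 0.3778
κ = (pₒ − pₑ)/(1 − pₑ) = (0.6333 − 0.3778)/(1 − 0.3778) = 0.411

0.411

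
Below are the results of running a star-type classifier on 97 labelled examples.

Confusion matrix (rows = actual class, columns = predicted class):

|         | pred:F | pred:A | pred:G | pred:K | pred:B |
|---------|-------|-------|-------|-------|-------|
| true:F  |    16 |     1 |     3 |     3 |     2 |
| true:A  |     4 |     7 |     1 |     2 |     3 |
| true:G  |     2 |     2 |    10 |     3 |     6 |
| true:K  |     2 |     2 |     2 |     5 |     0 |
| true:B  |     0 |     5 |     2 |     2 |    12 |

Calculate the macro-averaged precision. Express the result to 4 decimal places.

0.4978

Per-class precision (TP/(TP+FP)):
  F: TP=16, FP=4+2+2+0=8 → 16/24 = 0.66667
  A: TP=7, FP=1+2+2+5=10 → 7/17 = 0.41176
  G: TP=10, FP=3+1+2+2=8 → 10/18 = 0.55556
  K: TP=5, FP=3+2+3+2=10 → 5/15 = 0.33333
  B: TP=12, FP=2+3+6+0=11 → 12/23 = 0.52174
Macro-precision = mean = (0.66667 + 0.41176 + 0.55556 + 0.33333 + 0.52174) / 5 = 0.4978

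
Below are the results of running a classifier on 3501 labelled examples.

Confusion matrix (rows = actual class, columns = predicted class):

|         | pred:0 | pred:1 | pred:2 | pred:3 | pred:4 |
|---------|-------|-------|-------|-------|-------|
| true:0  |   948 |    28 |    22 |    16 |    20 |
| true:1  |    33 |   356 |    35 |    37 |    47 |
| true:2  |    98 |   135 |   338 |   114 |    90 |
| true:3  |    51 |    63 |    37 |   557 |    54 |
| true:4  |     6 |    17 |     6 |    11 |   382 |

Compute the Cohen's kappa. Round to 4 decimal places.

0.6655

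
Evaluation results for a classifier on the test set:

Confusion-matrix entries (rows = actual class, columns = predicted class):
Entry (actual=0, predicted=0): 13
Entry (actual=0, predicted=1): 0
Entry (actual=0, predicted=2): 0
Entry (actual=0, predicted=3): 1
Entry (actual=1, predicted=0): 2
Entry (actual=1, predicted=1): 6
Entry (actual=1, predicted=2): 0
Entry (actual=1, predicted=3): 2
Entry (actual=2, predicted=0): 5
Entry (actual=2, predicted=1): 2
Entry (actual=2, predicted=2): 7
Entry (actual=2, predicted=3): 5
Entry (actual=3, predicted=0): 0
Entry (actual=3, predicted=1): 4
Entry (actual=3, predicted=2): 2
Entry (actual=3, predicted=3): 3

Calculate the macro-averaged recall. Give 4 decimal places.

0.5576

Per-class recall (TP/(TP+FN)):
  0: TP=13, FN=0+0+1=1 → 13/14 = 0.92857
  1: TP=6, FN=2+0+2=4 → 6/10 = 0.60000
  2: TP=7, FN=5+2+5=12 → 7/19 = 0.36842
  3: TP=3, FN=0+4+2=6 → 3/9 = 0.33333
Macro-recall = mean = (0.92857 + 0.60000 + 0.36842 + 0.33333) / 4 = 0.5576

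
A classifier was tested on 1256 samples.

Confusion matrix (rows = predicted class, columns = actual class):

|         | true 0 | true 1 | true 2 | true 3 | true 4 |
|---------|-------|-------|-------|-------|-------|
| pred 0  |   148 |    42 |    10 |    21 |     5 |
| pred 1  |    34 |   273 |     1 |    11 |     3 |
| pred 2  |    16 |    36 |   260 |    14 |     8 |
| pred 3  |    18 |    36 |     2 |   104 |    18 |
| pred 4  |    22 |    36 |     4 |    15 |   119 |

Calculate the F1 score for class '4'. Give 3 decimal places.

0.682

Take TP from the diagonal, FP from the rest of the '4' prediction marginal, FN from the rest of the '4' actual marginal.
F1 score = 2·TP/(2·TP+FP+FN).
4: TP=119, FP=22+36+4+15=77, FN=5+3+8+18=34 → 238/349 = 0.6819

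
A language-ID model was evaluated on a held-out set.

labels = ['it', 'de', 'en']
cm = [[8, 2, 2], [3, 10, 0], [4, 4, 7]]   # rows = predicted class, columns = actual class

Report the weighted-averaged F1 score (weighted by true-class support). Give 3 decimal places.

0.629

Per-class F1 score (2·TP/(2·TP+FP+FN)):
  it: TP=8, FP=2+2=4, FN=3+4=7 → 16/27 = 0.5926
  de: TP=10, FP=3+0=3, FN=2+4=6 → 20/29 = 0.6897
  en: TP=7, FP=4+4=8, FN=2+0=2 → 14/24 = 0.5833
Weighted-F1 score = Σ (supportᵢ/N)·F1 scoreᵢ with N=40: (15/40)·0.5926 + (16/40)·0.6897 + (9/40)·0.5833 = 0.629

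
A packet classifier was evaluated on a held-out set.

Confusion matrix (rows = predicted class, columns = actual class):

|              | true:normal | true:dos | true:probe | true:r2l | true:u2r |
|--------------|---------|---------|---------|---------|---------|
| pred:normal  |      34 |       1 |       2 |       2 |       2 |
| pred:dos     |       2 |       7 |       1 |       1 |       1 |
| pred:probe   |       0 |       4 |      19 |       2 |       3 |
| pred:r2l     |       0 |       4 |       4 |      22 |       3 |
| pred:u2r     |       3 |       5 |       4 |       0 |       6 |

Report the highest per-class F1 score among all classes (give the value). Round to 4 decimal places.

Per-class F1 score (2·TP/(2·TP+FP+FN)):
  normal: TP=34, FP=1+2+2+2=7, FN=2+0+0+3=5 → 68/80 = 0.85000
  dos: TP=7, FP=2+1+1+1=5, FN=1+4+4+5=14 → 14/33 = 0.42424
  probe: TP=19, FP=0+4+2+3=9, FN=2+1+4+4=11 → 38/58 = 0.65517
  r2l: TP=22, FP=0+4+4+3=11, FN=2+1+2+0=5 → 44/60 = 0.73333
  u2r: TP=6, FP=3+5+4+0=12, FN=2+1+3+3=9 → 12/33 = 0.36364
Highest is class 'normal' with F1 score = 0.8500.

0.8500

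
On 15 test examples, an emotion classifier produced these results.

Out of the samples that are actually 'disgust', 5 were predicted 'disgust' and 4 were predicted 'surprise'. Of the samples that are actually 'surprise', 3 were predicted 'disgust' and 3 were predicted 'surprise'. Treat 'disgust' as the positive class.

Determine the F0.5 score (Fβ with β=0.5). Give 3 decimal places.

0.610

Fβ = (1+β²)·TP / ((1+β²)·TP + β²·FN + FP), with β²=1/4
= 1.25·5 / (1.25·5 + 0.25·4 + 3) = 0.610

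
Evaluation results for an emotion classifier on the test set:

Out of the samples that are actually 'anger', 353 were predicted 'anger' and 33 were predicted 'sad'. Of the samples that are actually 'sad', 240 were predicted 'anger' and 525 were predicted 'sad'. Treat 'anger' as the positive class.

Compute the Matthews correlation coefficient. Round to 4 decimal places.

0.5675

MCC = (TP·TN − FP·FN) / √((TP+FP)(TP+FN)(TN+FP)(TN+FN))
Numerator = 353·525 − 240·33 = 177405
Denominator = √(593·386·765·558) = √97709689260 = 312585.4911
MCC = 177405 / 312585.4911 = 0.5675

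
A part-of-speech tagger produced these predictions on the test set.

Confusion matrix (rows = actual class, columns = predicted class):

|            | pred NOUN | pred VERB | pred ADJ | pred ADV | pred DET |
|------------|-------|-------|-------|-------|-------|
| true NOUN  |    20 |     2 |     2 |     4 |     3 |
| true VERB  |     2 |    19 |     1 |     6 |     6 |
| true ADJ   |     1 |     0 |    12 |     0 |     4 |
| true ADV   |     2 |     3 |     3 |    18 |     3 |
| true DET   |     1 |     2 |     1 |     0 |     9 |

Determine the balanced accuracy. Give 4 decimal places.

Balanced accuracy = mean of per-class recall.
  NOUN: recall = 20/31 = 0.64516
  VERB: recall = 19/34 = 0.55882
  ADJ: recall = 12/17 = 0.70588
  ADV: recall = 18/29 = 0.62069
  DET: recall = 9/13 = 0.69231
Mean = (0.64516 + 0.55882 + 0.70588 + 0.62069 + 0.69231) / 5 = 0.6446

0.6446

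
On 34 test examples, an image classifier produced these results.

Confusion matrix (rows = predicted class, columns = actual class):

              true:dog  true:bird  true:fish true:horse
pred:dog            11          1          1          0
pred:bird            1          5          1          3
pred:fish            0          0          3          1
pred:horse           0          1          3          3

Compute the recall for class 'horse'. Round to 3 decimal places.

0.429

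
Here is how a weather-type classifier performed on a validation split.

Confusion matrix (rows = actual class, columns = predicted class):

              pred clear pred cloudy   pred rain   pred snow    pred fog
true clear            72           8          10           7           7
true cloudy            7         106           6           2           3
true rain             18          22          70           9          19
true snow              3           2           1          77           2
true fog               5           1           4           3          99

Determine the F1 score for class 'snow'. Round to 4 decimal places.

0.8415

Take TP from the diagonal, FP from the rest of the 'snow' prediction marginal, FN from the rest of the 'snow' actual marginal.
F1 score = 2·TP/(2·TP+FP+FN).
snow: TP=77, FP=7+2+9+3=21, FN=3+2+1+2=8 → 154/183 = 0.84153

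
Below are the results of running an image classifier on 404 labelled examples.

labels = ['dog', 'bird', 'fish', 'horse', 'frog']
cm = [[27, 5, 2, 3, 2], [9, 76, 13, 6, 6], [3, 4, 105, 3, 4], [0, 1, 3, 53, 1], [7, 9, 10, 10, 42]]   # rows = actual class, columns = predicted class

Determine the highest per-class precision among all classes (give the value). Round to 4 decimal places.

0.8000

Per-class precision (TP/(TP+FP)):
  dog: TP=27, FP=9+3+0+7=19 → 27/46 = 0.58696
  bird: TP=76, FP=5+4+1+9=19 → 76/95 = 0.80000
  fish: TP=105, FP=2+13+3+10=28 → 105/133 = 0.78947
  horse: TP=53, FP=3+6+3+10=22 → 53/75 = 0.70667
  frog: TP=42, FP=2+6+4+1=13 → 42/55 = 0.76364
Highest is class 'bird' with precision = 0.8000.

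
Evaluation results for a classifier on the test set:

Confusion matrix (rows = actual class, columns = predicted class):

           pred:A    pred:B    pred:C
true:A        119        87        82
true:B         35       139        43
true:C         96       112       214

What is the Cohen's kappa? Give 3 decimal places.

Observed agreement pₒ = trace/N = 472/927 = 0.5092
Expected agreement pₑ = Σ (rowᵢ·colᵢ)/N² = (288·250 + 217·338 + 422·339)/927² = 0.3356
κ = (pₒ − pₑ)/(1 − pₑ) = (0.5092 − 0.3356)/(1 − 0.3356) = 0.261

0.261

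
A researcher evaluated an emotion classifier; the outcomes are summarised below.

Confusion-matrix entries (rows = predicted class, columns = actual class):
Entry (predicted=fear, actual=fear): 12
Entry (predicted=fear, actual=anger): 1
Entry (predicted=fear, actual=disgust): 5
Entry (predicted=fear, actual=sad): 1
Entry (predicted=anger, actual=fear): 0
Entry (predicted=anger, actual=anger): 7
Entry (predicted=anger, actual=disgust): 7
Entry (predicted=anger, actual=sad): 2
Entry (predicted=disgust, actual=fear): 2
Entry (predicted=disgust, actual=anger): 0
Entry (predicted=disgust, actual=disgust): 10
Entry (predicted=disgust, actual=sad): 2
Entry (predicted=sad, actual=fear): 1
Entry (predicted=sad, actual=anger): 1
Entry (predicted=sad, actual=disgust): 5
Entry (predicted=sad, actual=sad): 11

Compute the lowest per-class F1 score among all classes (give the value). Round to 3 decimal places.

0.488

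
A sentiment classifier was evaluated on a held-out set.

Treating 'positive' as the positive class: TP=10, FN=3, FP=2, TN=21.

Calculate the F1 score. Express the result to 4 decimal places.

Precision = TP/(TP+FP) = 10/12 = 0.8333
Recall = TP/(TP+FN) = 10/13 = 0.7692
F1 = 2·TP/(2·TP+FP+FN) = 20/25 = 0.8000

0.8000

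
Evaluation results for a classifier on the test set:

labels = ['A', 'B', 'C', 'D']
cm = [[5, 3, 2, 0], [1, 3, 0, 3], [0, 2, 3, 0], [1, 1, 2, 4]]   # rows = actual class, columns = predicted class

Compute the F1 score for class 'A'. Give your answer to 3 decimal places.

One-vs-rest for 'A': TP = diagonal; FP = other classes predicted 'A'; FN = 'A' predicted as other.
F1 score = 2·TP/(2·TP+FP+FN).
A: TP=5, FP=1+0+1=2, FN=3+2+0=5 → 10/17 = 0.5882

0.588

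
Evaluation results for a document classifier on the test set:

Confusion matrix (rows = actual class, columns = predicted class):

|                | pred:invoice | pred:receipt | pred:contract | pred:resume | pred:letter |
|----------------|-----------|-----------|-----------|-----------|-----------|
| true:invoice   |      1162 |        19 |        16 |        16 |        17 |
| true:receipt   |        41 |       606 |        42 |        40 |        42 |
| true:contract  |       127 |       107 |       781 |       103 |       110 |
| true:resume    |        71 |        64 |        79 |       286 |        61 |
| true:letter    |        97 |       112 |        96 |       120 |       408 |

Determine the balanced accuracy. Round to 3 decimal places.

Balanced accuracy = mean of per-class recall.
  invoice: recall = 1162/1230 = 0.9447
  receipt: recall = 606/771 = 0.7860
  contract: recall = 781/1228 = 0.6360
  resume: recall = 286/561 = 0.5098
  letter: recall = 408/833 = 0.4898
Mean = (0.9447 + 0.7860 + 0.6360 + 0.5098 + 0.4898) / 5 = 0.673

0.673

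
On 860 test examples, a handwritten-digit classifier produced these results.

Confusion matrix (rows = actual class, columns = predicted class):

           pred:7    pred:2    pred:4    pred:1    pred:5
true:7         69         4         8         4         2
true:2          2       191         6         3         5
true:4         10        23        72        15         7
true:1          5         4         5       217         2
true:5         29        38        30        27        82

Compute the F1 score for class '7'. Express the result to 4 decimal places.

One-vs-rest for '7': TP = diagonal; FP = other classes predicted '7'; FN = '7' predicted as other.
F1 score = 2·TP/(2·TP+FP+FN).
7: TP=69, FP=2+10+5+29=46, FN=4+8+4+2=18 → 138/202 = 0.68317

0.6832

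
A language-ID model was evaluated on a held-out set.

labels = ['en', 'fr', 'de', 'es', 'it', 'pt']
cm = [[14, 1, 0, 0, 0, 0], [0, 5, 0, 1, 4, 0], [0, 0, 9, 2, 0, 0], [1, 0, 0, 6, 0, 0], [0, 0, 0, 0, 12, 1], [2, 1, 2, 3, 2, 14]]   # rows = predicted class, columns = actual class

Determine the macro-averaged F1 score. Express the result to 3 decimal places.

Per-class F1 score (2·TP/(2·TP+FP+FN)):
  en: TP=14, FP=1+0+0+0+0=1, FN=0+0+1+0+2=3 → 28/32 = 0.8750
  fr: TP=5, FP=0+0+1+4+0=5, FN=1+0+0+0+1=2 → 10/17 = 0.5882
  de: TP=9, FP=0+0+2+0+0=2, FN=0+0+0+0+2=2 → 18/22 = 0.8182
  es: TP=6, FP=1+0+0+0+0=1, FN=0+1+2+0+3=6 → 12/19 = 0.6316
  it: TP=12, FP=0+0+0+0+1=1, FN=0+4+0+0+2=6 → 24/31 = 0.7742
  pt: TP=14, FP=2+1+2+3+2=10, FN=0+0+0+0+1=1 → 28/39 = 0.7179
Macro-F1 score = mean = (0.8750 + 0.5882 + 0.8182 + 0.6316 + 0.7742 + 0.7179) / 6 = 0.734

0.734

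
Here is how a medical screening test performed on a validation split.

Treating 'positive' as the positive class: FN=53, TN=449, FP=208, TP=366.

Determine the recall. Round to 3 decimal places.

Recall = TP/(TP+FN) = 366/(366+53) = 366/419 = 0.874

0.874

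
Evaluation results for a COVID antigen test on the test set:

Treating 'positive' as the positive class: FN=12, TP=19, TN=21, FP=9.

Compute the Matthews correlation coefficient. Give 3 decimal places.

MCC = (TP·TN − FP·FN) / √((TP+FP)(TP+FN)(TN+FP)(TN+FN))
Numerator = 19·21 − 9·12 = 291
Denominator = √(28·31·30·33) = √859320 = 926.9951
MCC = 291 / 926.9951 = 0.314

0.314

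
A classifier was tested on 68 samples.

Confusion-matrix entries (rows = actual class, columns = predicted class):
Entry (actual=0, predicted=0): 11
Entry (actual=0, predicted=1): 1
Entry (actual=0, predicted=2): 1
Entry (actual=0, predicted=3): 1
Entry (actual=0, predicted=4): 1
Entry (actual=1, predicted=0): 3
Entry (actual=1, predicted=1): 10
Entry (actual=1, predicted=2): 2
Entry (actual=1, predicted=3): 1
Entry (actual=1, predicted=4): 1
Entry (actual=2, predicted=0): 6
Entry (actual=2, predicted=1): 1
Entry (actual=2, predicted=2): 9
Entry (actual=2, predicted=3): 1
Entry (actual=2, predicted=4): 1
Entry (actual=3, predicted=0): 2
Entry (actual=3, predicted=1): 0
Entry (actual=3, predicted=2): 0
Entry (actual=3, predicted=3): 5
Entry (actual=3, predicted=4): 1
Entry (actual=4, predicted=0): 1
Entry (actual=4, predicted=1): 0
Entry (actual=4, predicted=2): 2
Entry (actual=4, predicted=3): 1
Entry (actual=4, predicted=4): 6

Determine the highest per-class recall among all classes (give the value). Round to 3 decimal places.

0.733

Per-class recall (TP/(TP+FN)):
  0: TP=11, FN=1+1+1+1=4 → 11/15 = 0.7333
  1: TP=10, FN=3+2+1+1=7 → 10/17 = 0.5882
  2: TP=9, FN=6+1+1+1=9 → 9/18 = 0.5000
  3: TP=5, FN=2+0+0+1=3 → 5/8 = 0.6250
  4: TP=6, FN=1+0+2+1=4 → 6/10 = 0.6000
Highest is class '0' with recall = 0.733.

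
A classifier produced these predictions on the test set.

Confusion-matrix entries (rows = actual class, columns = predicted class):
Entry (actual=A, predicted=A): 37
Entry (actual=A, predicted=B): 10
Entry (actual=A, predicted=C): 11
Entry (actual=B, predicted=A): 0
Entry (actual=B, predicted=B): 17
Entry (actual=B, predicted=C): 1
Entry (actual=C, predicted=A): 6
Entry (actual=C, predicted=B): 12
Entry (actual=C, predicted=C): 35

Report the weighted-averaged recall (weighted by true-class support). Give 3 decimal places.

0.690

Per-class recall (TP/(TP+FN)):
  A: TP=37, FN=10+11=21 → 37/58 = 0.6379
  B: TP=17, FN=0+1=1 → 17/18 = 0.9444
  C: TP=35, FN=6+12=18 → 35/53 = 0.6604
Weighted-recall = Σ (supportᵢ/N)·recallᵢ with N=129: (58/129)·0.6379 + (18/129)·0.9444 + (53/129)·0.6604 = 0.690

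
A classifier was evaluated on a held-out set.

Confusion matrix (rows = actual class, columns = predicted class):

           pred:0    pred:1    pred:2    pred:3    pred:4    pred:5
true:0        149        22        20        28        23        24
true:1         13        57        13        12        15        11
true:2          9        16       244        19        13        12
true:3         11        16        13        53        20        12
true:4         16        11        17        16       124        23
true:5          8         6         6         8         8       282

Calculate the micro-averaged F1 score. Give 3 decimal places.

0.673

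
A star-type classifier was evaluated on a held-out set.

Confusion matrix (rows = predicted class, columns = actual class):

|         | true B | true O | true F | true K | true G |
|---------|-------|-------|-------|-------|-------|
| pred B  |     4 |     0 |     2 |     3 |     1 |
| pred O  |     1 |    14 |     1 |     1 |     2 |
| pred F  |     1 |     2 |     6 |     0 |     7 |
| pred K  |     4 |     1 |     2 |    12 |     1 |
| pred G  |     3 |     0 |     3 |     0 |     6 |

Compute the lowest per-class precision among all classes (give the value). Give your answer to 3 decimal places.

Per-class precision (TP/(TP+FP)):
  B: TP=4, FP=0+2+3+1=6 → 4/10 = 0.4000
  O: TP=14, FP=1+1+1+2=5 → 14/19 = 0.7368
  F: TP=6, FP=1+2+0+7=10 → 6/16 = 0.3750
  K: TP=12, FP=4+1+2+1=8 → 12/20 = 0.6000
  G: TP=6, FP=3+0+3+0=6 → 6/12 = 0.5000
Lowest is class 'F' with precision = 0.375.

0.375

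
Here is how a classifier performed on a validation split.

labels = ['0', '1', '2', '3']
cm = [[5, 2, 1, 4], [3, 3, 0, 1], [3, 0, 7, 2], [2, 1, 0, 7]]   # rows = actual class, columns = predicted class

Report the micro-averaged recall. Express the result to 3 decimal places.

0.537

Micro-averaging pools counts across classes: ΣTP=22, ΣFP=19, ΣFN=19.
Micro-recall = TP/(TP+FN) on pooled counts = 0.537 (equals overall accuracy in single-label multiclass).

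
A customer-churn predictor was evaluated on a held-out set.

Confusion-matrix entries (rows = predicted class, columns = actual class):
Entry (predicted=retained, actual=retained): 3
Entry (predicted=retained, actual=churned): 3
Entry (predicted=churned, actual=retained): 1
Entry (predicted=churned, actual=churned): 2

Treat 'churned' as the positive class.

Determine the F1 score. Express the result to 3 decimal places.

0.500

Precision = TP/(TP+FP) = 2/3 = 0.6667
Recall = TP/(TP+FN) = 2/5 = 0.4000
F1 = 2·TP/(2·TP+FP+FN) = 4/8 = 0.500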